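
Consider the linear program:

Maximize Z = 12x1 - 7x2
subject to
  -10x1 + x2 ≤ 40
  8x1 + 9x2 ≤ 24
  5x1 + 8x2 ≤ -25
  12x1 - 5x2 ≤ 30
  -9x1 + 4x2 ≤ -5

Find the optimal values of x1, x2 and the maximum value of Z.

x1 = -115/19, x2 = -390/19, maximum Z = 1350/19

Corner points and Z = 12x1 - 7x2:
  (-115/19, -390/19) → Z = 1350/19
  (-165/31, -410/31) → Z = 890/31
  (115/121, -450/121) → Z = 4530/121
  (-15/23, -125/46) → Z = 515/46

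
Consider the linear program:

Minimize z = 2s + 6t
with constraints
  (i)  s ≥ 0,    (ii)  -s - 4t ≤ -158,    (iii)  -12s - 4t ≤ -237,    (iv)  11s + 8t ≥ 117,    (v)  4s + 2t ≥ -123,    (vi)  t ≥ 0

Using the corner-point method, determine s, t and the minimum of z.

s = 79/11, t = 1659/44, minimum z = 5293/22

Extreme points and z = 2s + 6t:
  (0, 237/4) → z = 711/2
  (79/11, 1659/44) → z = 5293/22
  (158, 0) → z = 316
The feasible region is unbounded (it extends along (0, 1), (1, 0)), but z strictly increases along every unbounded feasible direction, so there is no improving ray and the minimum is attained at a vertex.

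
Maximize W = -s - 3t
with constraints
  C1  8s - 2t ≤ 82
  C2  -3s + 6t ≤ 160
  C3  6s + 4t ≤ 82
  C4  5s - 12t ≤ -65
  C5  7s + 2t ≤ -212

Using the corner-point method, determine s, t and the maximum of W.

s = -255, t = -605/6, maximum W = 1115/2

Corner points and W = -s - 3t:
  (-255, -605/6) → W = 1115/2
  (-199/6, 121/12) → W = 35/12
  (-1337/47, -605/94) → W = 4489/94

The binding constraints are -3s + 6t = 160 and 5s - 12t = -65.
Solving simultaneously gives s = -255, t = -605/6.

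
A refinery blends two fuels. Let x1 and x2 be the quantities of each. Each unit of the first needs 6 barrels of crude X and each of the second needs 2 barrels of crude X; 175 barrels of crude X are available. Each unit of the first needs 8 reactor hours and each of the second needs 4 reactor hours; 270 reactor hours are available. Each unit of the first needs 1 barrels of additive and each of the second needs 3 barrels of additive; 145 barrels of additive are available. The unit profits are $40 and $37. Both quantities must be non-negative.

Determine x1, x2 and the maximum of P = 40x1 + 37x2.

x1 = 23/2, x2 = 89/2, maximum P = 4213/2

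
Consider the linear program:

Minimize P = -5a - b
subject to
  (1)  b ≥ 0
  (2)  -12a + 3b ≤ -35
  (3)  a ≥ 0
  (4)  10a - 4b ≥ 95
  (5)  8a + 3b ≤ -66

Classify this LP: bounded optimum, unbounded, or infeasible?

The boundaries b = 0 and 10a - 4b = 95 meet at (19/2, 0), but that point violates 8a + 3b ≤ -66. Every candidate vertex is excluded by some other constraint, so the feasible region is empty.

infeasible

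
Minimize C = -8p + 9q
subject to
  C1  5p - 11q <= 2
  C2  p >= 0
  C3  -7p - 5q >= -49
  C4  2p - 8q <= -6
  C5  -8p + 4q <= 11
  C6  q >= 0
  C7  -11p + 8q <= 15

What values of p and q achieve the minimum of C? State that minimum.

p = 183/34, q = 77/34, minimum C = -771/34

Extreme points and C = -8p + 9q:
  (183/34, 77/34) → C = -771/34
  (41/9, 17/9) → C = -175/9
  (0, 3/4) → C = 27/4
  (0, 15/8) → C = 135/8
  (317/111, 644/111) → C = 3260/111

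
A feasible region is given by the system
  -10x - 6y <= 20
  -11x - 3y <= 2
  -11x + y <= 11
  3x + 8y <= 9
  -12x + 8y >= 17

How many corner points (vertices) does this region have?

Intersecting each pair of boundary lines and keeping only the points that satisfy every inequality leaves:
  (-43/79, 105/79)
  (-67/124, 163/124)
  (-8/15, 53/40)

3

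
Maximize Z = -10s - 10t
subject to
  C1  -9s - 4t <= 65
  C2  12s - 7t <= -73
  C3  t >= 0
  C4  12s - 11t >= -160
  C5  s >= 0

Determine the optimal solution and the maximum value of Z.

s = 0, t = 73/7, maximum Z = -730/7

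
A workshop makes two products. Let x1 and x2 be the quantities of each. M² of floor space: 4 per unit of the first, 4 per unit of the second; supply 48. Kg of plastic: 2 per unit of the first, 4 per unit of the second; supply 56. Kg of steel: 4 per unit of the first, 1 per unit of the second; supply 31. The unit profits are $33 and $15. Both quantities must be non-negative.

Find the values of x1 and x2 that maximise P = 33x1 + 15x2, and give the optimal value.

Feasible corners and P = 33x1 + 15x2:
  (0, 0) → P = 0
  (0, 12) → P = 180
  (31/4, 0) → P = 1023/4
  (19/3, 17/3) → P = 294

The optimum lies where 4x1 + 4x2 = 48 and 4x1 + x2 = 31.
Solving simultaneously gives x1 = 19/3, x2 = 17/3.

x1 = 19/3, x2 = 17/3, maximum P = 294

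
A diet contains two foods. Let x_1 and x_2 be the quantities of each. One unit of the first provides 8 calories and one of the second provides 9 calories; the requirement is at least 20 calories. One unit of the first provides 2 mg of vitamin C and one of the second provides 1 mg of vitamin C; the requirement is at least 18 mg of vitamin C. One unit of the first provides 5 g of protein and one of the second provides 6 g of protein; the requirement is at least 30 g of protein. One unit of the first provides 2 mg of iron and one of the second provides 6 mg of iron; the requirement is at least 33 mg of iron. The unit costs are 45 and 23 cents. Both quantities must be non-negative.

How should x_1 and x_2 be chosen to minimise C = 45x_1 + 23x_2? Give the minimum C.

x_1 = 15/2, x_2 = 3, minimum C = 813/2

The feasible region is unbounded (it extends along (0, 1), (1, 0)), but C strictly increases along every unbounded feasible direction, so there is no improving ray and the minimum is attained at a vertex.

The optimum lies where 2x_1 + x_2 = 18 and 2x_1 + 6x_2 = 33.
Solving simultaneously gives x_1 = 15/2, x_2 = 3.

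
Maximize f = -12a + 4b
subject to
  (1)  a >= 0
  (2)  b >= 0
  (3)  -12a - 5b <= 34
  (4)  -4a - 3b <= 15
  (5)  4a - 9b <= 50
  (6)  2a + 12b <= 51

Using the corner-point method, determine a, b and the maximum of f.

a = 0, b = 17/4, maximum f = 17

Extreme points and f = -12a + 4b:
  (0, 0) → f = 0
  (0, 17/4) → f = 17
  (25/2, 0) → f = -150
  (353/22, 52/33) → f = -6146/33

At the optimal vertex, a = 0 and 2a + 12b = 51.
Solving simultaneously gives a = 0, b = 17/4.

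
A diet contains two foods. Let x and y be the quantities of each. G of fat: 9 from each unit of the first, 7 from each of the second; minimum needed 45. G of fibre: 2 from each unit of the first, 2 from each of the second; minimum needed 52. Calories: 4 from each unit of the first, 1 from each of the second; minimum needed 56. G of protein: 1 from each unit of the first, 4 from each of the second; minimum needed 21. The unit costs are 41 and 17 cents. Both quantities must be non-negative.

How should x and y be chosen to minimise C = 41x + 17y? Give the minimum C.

x = 10, y = 16, minimum C = 682

Extreme points and C = 41x + 17y:
  (0, 56) → C = 952
  (26, 0) → C = 1066
  (10, 16) → C = 682
The feasible region is unbounded (it extends along (0, 1), (1, 0)), but C strictly increases along every unbounded feasible direction, so there is no improving ray and the minimum is attained at a vertex.

The optimum lies where 2x + 2y = 52 and 4x + y = 56.
Solving simultaneously gives x = 10, y = 16.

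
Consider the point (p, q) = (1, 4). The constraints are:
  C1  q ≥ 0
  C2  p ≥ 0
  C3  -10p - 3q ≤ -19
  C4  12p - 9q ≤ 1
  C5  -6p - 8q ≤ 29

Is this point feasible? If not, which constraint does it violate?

C1: 4 ≥ 0 ✓
C2: 1 ≥ 0 ✓
C3: -22 ≤ -19 ✓
C4: -24 ≤ 1 ✓
C5: -38 ≤ 29 ✓

feasible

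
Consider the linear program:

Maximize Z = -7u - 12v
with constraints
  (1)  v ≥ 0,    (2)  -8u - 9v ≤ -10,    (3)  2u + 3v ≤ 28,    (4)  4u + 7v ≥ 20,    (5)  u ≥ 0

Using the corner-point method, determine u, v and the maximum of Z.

Vertices and Z = -7u - 12v:
  (14, 0) → Z = -98
  (5, 0) → Z = -35
  (0, 28/3) → Z = -112
  (0, 20/7) → Z = -240/7

u = 0, v = 20/7, maximum Z = -240/7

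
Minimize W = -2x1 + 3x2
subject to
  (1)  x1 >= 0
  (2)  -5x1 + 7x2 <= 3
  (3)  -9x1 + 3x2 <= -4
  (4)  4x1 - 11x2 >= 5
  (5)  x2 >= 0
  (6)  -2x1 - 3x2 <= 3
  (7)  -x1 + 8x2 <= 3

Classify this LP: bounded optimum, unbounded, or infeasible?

From the feasible point (5/4, 0), moving in the direction (8, 1) keeps every constraint satisfied while W decreases without bound.

unbounded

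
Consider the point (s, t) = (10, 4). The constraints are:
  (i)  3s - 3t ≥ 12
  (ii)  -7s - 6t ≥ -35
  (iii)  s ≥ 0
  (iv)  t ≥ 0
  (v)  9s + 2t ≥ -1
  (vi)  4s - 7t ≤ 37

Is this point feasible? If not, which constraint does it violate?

Constraint (ii): -7s - 6t = -94, which is not ≥ -35. All other constraints are satisfied.

not feasible — violates (ii)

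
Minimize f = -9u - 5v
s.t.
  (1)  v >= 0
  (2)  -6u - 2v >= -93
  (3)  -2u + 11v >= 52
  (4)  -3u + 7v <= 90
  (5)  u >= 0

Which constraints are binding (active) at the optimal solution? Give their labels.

(2) and (4)

Feasible corners and f = -9u - 5v:
  (919/70, 249/35) → f = -10761/70
  (157/16, 273/16) → f = -1389/8
  (0, 52/11) → f = -260/11
  (0, 90/7) → f = -450/7

The minimum is at (157/16, 273/16). Substituting into each constraint, equality holds for (2) and (4); the remaining constraints have slack.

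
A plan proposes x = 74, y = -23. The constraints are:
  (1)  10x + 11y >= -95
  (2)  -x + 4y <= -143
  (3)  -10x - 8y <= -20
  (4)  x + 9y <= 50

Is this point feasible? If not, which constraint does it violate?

feasible

(1): 487 ≥ -95 ✓
(2): -166 ≤ -143 ✓
(3): -556 ≤ -20 ✓
(4): -133 ≤ 50 ✓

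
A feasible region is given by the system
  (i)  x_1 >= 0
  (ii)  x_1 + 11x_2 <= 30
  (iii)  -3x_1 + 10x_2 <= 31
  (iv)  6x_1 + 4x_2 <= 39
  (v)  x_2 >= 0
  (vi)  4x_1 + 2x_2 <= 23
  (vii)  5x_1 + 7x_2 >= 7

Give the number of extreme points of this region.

The feasible vertices (each the meet of two boundaries and inside every other half-plane) are:
  (0, 30/11)
  (0, 1)
  (193/42, 97/42)
  (23/4, 0)
  (7/5, 0)

5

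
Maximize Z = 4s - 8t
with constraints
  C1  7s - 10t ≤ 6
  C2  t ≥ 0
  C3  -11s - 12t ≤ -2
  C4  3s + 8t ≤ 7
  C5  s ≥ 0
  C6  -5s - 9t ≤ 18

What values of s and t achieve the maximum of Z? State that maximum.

Vertices and Z = 4s - 8t:
  (6/7, 0) → Z = 24/7
  (59/43, 31/86) → Z = 112/43
  (2/11, 0) → Z = 8/11
  (0, 1/6) → Z = -4/3
  (0, 7/8) → Z = -7

The binding constraints are 7s - 10t = 6 and t = 0.
Solving simultaneously gives s = 6/7, t = 0.

s = 6/7, t = 0, maximum Z = 24/7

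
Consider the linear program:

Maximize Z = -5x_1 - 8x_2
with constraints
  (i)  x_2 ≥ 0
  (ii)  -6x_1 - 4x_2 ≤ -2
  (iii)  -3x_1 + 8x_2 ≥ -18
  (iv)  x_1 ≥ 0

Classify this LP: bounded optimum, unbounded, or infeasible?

bounded optimum

Extreme points and Z = -5x_1 - 8x_2:
  (1/3, 0) → Z = -5/3
  (6, 0) → Z = -30
  (0, 1/2) → Z = -4
The feasible region has finitely many vertices and no improving ray; the maximum is -5/3 at (1/3, 0).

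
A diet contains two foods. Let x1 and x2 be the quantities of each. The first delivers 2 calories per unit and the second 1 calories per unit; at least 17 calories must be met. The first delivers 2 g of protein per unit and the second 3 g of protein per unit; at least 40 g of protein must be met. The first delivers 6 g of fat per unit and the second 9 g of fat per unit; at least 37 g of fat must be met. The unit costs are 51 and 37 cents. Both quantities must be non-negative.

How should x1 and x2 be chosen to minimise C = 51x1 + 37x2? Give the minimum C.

x1 = 11/4, x2 = 23/2, minimum C = 2263/4

Feasible corners and C = 51x1 + 37x2:
  (0, 17) → C = 629
  (20, 0) → C = 1020
  (11/4, 23/2) → C = 2263/4
The feasible region is unbounded (it extends along (0, 1), (1, 0)), but C strictly increases along every unbounded feasible direction, so there is no improving ray and the minimum is attained at a vertex.

The binding constraints are 2x1 + x2 = 17 and 2x1 + 3x2 = 40.
Solving simultaneously gives x1 = 11/4, x2 = 23/2.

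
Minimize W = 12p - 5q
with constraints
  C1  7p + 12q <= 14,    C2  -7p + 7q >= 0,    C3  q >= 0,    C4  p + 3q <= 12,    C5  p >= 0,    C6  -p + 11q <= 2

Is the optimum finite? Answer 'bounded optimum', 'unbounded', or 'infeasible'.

Extreme points and W = 12p - 5q:
  (0, 0) → W = 0
  (1/5, 1/5) → W = 7/5
  (0, 2/11) → W = -10/11
The feasible region has finitely many vertices and no improving ray; the minimum is -10/11 at (0, 2/11).

bounded optimum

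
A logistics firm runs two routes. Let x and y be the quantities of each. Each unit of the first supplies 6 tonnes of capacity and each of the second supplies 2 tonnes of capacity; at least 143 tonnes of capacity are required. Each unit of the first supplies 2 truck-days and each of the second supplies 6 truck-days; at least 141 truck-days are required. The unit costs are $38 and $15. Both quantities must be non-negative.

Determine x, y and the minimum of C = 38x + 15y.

x = 18, y = 35/2, minimum C = 1893/2

The feasible region is unbounded (it extends along (0, 1), (1, 0)), but C strictly increases along every unbounded feasible direction, so there is no improving ray and the minimum is attained at a vertex.

The binding constraints are 6x + 2y = 143 and 2x + 6y = 141.
Solving simultaneously gives x = 18, y = 35/2.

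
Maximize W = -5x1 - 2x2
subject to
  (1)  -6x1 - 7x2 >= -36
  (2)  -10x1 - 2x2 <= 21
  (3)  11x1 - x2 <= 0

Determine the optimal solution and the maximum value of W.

Feasible corners and W = -5x1 - 2x2:
  (-219/58, 243/29) → W = 123/58
  (36/83, 396/83) → W = -972/83
  (-21/32, -231/32) → W = 567/32

x1 = -21/32, x2 = -231/32, maximum W = 567/32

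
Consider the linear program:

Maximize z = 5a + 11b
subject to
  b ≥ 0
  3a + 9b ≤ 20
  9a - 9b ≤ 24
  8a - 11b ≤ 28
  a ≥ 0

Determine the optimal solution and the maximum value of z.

Extreme points and z = 5a + 11b:
  (8/3, 0) → z = 40/3
  (0, 0) → z = 0
  (11/3, 1) → z = 88/3
  (0, 20/9) → z = 220/9

The optimum lies where 3a + 9b = 20 and 9a - 9b = 24.
Solving simultaneously gives a = 11/3, b = 1.

a = 11/3, b = 1, maximum z = 88/3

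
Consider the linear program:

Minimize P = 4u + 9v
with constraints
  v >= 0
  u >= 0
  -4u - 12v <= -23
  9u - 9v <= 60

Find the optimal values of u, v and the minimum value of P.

The feasible region is unbounded (it extends along (0, 1), (1, 1)), but P strictly increases along every unbounded feasible direction, so there is no improving ray and the minimum is attained at a vertex.

The binding constraints are u = 0 and -4u - 12v = -23.
Solving simultaneously gives u = 0, v = 23/12.

u = 0, v = 23/12, minimum P = 69/4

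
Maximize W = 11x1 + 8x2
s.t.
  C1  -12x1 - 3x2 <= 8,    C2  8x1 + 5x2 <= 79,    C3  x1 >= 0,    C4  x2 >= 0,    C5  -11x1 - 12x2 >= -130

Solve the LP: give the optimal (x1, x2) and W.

x1 = 298/41, x2 = 171/41, maximum W = 4646/41

Extreme points and W = 11x1 + 8x2:
  (79/8, 0) → W = 869/8
  (298/41, 171/41) → W = 4646/41
  (0, 0) → W = 0
  (0, 65/6) → W = 260/3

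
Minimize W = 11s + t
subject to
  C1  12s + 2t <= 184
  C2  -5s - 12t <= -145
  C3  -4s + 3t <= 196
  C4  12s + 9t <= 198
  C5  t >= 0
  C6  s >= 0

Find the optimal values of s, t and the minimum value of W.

s = 0, t = 145/12, minimum W = 145/12

Corner points and W = 11s + t:
  (119/11, 250/33) → W = 4177/33
  (0, 145/12) → W = 145/12
  (0, 22) → W = 22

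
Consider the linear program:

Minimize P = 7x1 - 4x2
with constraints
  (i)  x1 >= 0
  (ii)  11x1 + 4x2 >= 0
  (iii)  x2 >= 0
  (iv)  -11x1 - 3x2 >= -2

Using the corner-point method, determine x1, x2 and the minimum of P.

x1 = 0, x2 = 2/3, minimum P = -8/3

Vertices and P = 7x1 - 4x2:
  (0, 0) → P = 0
  (0, 2/3) → P = -8/3
  (2/11, 0) → P = 14/11

At the optimal vertex, x1 = 0 and -11x1 - 3x2 = -2.
Solving simultaneously gives x1 = 0, x2 = 2/3.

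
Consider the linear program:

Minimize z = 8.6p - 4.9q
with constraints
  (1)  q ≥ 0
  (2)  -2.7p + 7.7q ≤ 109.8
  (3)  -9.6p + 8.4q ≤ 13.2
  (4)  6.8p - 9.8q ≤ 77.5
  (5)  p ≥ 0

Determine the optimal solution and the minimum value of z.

Extreme points and z = 8.6p - 4.9q:
  (775/68, 0) → z = 6665/68
  (0, 0) → z = 0
  (977/61, 8487/427) → z = 24613/610
  (23897/370, 95589/2590) → z = 1386019/3700
  (0, 11/7) → z = -77/10

The binding constraints are -9.6p + 8.4q = 13.2 and p = 0.
Solving simultaneously gives p = 0, q = 11/7.

p = 0, q = 11/7, minimum z = -77/10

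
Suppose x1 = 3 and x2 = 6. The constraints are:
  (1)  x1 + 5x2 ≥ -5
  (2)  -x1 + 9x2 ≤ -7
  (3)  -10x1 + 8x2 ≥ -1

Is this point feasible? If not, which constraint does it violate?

not feasible — violates (2)

Constraint (2): -x1 + 9x2 = 51, which is not ≤ -7. All other constraints are satisfied.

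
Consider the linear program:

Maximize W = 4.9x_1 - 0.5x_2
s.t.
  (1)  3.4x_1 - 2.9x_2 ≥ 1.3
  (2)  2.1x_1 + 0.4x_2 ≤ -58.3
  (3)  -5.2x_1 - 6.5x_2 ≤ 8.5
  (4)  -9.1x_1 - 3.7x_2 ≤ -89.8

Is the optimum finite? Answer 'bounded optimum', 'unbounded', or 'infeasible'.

infeasible

The boundaries 3.4x_1 - 2.9x_2 = 1.3 and -9.1x_1 - 3.7x_2 = -89.8 meet at (2947/433, 3261/433), but that point violates 2.1x_1 + 0.4x_2 ≤ -58.3. Every candidate vertex is excluded by some other constraint, so the feasible region is empty.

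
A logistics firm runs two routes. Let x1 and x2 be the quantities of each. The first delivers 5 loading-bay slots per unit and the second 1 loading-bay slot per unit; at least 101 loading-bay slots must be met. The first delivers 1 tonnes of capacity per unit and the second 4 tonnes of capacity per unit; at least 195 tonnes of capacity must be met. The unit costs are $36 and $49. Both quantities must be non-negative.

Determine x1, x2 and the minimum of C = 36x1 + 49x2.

Feasible corners and C = 36x1 + 49x2:
  (0, 101) → C = 4949
  (195, 0) → C = 7020
  (11, 46) → C = 2650
The feasible region is unbounded (it extends along (0, 1), (1, 0)), but C strictly increases along every unbounded feasible direction, so there is no improving ray and the minimum is attained at a vertex.

The optimum lies where 5x1 + x2 = 101 and x1 + 4x2 = 195.
Solving simultaneously gives x1 = 11, x2 = 46.

x1 = 11, x2 = 46, minimum C = 2650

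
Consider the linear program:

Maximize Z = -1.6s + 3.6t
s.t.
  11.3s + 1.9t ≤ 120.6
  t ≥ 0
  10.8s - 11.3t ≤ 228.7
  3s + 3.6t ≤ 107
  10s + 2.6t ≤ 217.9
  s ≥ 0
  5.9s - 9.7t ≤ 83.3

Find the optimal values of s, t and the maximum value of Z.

Feasible corners and Z = -1.6s + 3.6t:
  (1206/113, 0) → Z = -9648/565
  (11543/1749, 42365/1749) → Z = 670226/8745
  (0, 0) → Z = 0
  (0, 535/18) → Z = 107

The binding constraints are 3s + 3.6t = 107 and s = 0.
Solving simultaneously gives s = 0, t = 535/18.

s = 0, t = 535/18, maximum Z = 107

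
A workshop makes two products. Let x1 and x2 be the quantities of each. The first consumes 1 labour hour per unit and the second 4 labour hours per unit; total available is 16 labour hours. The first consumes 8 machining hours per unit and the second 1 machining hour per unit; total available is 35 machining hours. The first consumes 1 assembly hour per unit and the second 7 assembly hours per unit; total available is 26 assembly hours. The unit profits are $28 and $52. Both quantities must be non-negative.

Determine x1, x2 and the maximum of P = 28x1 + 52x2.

x1 = 4, x2 = 3, maximum P = 268

Feasible corners and P = 28x1 + 52x2:
  (0, 0) → P = 0
  (0, 26/7) → P = 1352/7
  (35/8, 0) → P = 245/2
  (4, 3) → P = 268
  (8/3, 10/3) → P = 248

The binding constraints are x1 + 4x2 = 16 and 8x1 + x2 = 35.
Solving simultaneously gives x1 = 4, x2 = 3.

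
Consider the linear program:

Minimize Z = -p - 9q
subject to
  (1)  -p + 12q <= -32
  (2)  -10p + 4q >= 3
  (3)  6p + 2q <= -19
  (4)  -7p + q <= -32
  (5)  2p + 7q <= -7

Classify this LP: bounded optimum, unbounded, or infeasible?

infeasible

The boundaries -p + 12q = -32 and 6p + 2q = -19 meet at (-82/37, -211/74), but that point violates -7p + q ≤ -32. Every candidate vertex is excluded by some other constraint, so the feasible region is empty.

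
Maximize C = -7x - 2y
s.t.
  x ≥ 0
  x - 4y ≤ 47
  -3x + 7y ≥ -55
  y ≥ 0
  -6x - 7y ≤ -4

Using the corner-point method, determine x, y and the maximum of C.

x = 0, y = 4/7, maximum C = -8/7

The feasible region is unbounded (it extends along (0, 1), (7, 3)), but C strictly decreases along every unbounded feasible direction, so there is no improving ray and the maximum is attained at a vertex.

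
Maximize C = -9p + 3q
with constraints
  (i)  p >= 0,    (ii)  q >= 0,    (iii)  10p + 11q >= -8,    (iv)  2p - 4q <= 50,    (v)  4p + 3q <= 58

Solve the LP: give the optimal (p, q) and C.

Corner points and C = -9p + 3q:
  (0, 0) → C = 0
  (0, 58/3) → C = 58
  (29/2, 0) → C = -261/2

p = 0, q = 58/3, maximum C = 58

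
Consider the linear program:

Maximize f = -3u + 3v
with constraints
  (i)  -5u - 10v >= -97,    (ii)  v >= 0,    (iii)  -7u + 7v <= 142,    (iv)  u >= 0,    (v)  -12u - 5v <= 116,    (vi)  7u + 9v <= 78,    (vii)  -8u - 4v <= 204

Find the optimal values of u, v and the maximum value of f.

Corner points and f = -3u + 3v:
  (0, 0) → f = 0
  (78/7, 0) → f = -234/7
  (0, 26/3) → f = 26

u = 0, v = 26/3, maximum f = 26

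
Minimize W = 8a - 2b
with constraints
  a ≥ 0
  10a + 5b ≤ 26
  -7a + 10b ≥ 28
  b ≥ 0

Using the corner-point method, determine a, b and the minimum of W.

a = 0, b = 26/5, minimum W = -52/5

Extreme points and W = 8a - 2b:
  (0, 26/5) → W = -52/5
  (0, 14/5) → W = -28/5
  (8/9, 154/45) → W = 4/15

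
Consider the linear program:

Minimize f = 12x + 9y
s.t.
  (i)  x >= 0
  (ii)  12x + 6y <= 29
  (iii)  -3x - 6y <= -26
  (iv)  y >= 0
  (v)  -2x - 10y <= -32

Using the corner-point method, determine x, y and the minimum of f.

Vertices and f = 12x + 9y:
  (0, 29/6) → f = 87/2
  (0, 13/3) → f = 39
  (1/3, 25/6) → f = 83/2

The binding constraints are x = 0 and -3x - 6y = -26.
Solving simultaneously gives x = 0, y = 13/3.

x = 0, y = 13/3, minimum f = 39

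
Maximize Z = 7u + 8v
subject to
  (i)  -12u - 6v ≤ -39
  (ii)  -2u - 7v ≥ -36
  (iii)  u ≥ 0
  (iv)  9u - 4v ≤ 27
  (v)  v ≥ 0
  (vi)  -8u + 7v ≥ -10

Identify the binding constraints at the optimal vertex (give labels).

(ii) and (vi)

Vertices and Z = 7u + 8v:
  (19/24, 59/12) → Z = 359/8
  (111/44, 16/11) → Z = 1289/44
  (23/5, 134/35) → Z = 2199/35

The maximum is at (23/5, 134/35). Substituting into each constraint, equality holds for (ii) and (vi); the remaining constraints have slack.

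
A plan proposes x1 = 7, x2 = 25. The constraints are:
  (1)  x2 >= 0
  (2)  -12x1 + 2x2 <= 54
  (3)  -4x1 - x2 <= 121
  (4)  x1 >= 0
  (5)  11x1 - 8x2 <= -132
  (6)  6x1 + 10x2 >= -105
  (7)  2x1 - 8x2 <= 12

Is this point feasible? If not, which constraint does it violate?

not feasible — violates (5)

Constraint (5): 11x1 - 8x2 = -123, which is not ≤ -132. All other constraints are satisfied.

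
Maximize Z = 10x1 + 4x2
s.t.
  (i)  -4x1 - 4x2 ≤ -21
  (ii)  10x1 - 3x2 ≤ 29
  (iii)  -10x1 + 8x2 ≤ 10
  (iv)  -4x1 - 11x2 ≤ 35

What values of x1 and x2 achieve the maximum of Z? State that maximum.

x1 = 131/25, x2 = 39/5, maximum Z = 418/5

The optimum lies where 10x1 - 3x2 = 29 and -10x1 + 8x2 = 10.
Solving simultaneously gives x1 = 131/25, x2 = 39/5.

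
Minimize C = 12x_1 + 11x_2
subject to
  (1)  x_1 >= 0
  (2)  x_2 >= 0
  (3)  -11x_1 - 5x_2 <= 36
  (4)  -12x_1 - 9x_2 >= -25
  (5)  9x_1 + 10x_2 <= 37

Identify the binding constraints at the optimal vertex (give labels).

Corner points and C = 12x_1 + 11x_2:
  (0, 0) → C = 0
  (0, 25/9) → C = 275/9
  (25/12, 0) → C = 25

The minimum is at (0, 0). Substituting into each constraint, equality holds for (1) and (2); the remaining constraints have slack.

(1) and (2)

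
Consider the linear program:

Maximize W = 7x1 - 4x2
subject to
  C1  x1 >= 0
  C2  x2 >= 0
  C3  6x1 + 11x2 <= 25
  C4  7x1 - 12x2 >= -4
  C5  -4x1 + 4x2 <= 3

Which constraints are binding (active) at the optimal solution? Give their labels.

C2 and C3

Vertices and W = 7x1 - 4x2:
  (0, 0) → W = 0
  (0, 1/3) → W = -4/3
  (25/6, 0) → W = 175/6
  (256/149, 199/149) → W = 996/149

The maximum is at (25/6, 0). Substituting into each constraint, equality holds for C2 and C3; the remaining constraints have slack.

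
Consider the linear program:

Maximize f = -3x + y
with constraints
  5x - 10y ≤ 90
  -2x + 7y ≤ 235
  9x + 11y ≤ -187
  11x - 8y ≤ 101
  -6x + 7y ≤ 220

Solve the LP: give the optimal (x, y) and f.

Feasible corners and f = -3x + y:
  (-176/29, -349/29) → f = 179/29
  (-566/5, -328/5) → f = 274
  (-1243/43, 286/43) → f = 4015/43

The optimum lies where 5x - 10y = 90 and -6x + 7y = 220.
Solving simultaneously gives x = -566/5, y = -328/5.

x = -566/5, y = -328/5, maximum f = 274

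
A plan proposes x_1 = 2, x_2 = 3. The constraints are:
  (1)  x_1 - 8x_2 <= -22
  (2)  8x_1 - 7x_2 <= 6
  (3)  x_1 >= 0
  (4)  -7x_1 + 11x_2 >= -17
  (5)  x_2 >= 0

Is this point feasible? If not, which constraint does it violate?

(1): -22 ≤ -22 ✓
(2): -5 ≤ 6 ✓
(3): 2 ≥ 0 ✓
(4): 19 ≥ -17 ✓
(5): 3 ≥ 0 ✓

feasible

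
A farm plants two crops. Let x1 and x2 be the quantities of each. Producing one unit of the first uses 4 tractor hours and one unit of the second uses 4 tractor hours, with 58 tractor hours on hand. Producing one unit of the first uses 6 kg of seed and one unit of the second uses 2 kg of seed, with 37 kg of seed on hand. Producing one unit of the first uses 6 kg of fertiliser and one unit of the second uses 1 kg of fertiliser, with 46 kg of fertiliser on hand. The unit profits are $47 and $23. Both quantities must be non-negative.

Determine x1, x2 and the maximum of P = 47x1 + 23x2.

Feasible corners and P = 47x1 + 23x2:
  (0, 0) → P = 0
  (0, 29/2) → P = 667/2
  (37/6, 0) → P = 1739/6
  (2, 25/2) → P = 763/2

x1 = 2, x2 = 25/2, maximum P = 763/2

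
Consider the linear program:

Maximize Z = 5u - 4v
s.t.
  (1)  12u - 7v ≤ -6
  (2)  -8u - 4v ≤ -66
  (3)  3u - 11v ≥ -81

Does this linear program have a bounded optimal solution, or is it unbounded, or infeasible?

Corner points and Z = 5u - 4v:
  (219/52, 105/13) → Z = -45/4
  (167/37, 318/37) → Z = -437/37
  (201/50, 423/50) → Z = -687/50
The feasible region has finitely many vertices and no improving ray; the maximum is -45/4 at (219/52, 105/13).

bounded optimum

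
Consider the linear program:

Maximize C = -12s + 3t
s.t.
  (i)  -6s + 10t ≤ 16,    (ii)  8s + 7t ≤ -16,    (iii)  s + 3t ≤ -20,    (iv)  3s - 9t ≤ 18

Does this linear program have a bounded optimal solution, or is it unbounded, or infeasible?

bounded optimum

Extreme points and C = -12s + 3t:
  (-62/7, -26/7) → C = 666/7
  (-27/2, -13/2) → C = 285/2
  (-7, -13/3) → C = 71
The feasible region has finitely many vertices and no improving ray; the maximum is 285/2 at (-27/2, -13/2).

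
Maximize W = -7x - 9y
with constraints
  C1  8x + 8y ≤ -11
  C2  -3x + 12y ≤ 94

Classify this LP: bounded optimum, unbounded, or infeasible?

unbounded

From the feasible point (-221/30, 719/120), moving in the direction (8, -8) keeps every constraint satisfied while W increases without bound.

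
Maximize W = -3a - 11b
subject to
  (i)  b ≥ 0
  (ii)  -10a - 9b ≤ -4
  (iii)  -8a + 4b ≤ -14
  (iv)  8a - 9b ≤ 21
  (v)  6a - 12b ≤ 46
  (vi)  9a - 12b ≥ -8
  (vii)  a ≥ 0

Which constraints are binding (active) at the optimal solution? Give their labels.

Feasible corners and W = -3a - 11b:
  (7/4, 0) → W = -21/4
  (21/8, 0) → W = -63/8
  (10/3, 19/6) → W = -269/6
  (108/5, 253/15) → W = -751/3

The maximum is at (7/4, 0). Substituting into each constraint, equality holds for (i) and (iii); the remaining constraints have slack.

(i) and (iii)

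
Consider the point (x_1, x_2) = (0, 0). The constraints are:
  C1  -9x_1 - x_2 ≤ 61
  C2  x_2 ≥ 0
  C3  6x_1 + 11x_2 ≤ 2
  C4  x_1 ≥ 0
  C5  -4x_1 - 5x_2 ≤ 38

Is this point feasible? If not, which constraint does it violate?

C1: 0 ≤ 61 ✓
C2: 0 ≥ 0 ✓
C3: 0 ≤ 2 ✓
C4: 0 ≥ 0 ✓
C5: 0 ≤ 38 ✓

feasible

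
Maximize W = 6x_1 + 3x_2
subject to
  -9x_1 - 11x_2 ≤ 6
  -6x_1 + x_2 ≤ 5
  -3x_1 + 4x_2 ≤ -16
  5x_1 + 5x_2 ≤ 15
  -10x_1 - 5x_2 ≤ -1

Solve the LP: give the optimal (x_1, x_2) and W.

Feasible corners and W = 6x_1 + 3x_2:
  (152/69, -54/23) → W = 142/23
  (39/2, -33/2) → W = 135/2
  (4, -1) → W = 21

The binding constraints are -9x_1 - 11x_2 = 6 and 5x_1 + 5x_2 = 15.
Solving simultaneously gives x_1 = 39/2, x_2 = -33/2.

x_1 = 39/2, x_2 = -33/2, maximum W = 135/2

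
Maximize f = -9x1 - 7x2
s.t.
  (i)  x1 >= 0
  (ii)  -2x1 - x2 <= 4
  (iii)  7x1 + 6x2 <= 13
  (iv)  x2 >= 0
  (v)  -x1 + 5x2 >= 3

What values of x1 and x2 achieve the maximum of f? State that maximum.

Extreme points and f = -9x1 - 7x2:
  (0, 13/6) → f = -91/6
  (0, 3/5) → f = -21/5
  (47/41, 34/41) → f = -661/41

At the optimal vertex, x1 = 0 and -x1 + 5x2 = 3.
Solving simultaneously gives x1 = 0, x2 = 3/5.

x1 = 0, x2 = 3/5, maximum f = -21/5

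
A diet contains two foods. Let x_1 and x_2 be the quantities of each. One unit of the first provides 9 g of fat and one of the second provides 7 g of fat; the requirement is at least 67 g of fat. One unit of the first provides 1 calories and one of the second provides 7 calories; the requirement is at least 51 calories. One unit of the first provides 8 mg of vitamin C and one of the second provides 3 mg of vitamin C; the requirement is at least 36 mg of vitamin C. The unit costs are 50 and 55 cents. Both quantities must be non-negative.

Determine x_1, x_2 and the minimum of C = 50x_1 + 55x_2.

x_1 = 2, x_2 = 7, minimum C = 485

Vertices and C = 50x_1 + 55x_2:
  (0, 12) → C = 660
  (51, 0) → C = 2550
  (2, 7) → C = 485
  (51/29, 212/29) → C = 490
The feasible region is unbounded (it extends along (0, 1), (1, 0)), but C strictly increases along every unbounded feasible direction, so there is no improving ray and the minimum is attained at a vertex.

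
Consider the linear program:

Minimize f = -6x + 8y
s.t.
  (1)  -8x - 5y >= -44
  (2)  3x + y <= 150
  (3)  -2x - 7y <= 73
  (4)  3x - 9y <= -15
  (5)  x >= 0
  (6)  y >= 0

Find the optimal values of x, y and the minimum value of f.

Vertices and f = -6x + 8y:
  (107/29, 84/29) → f = 30/29
  (0, 44/5) → f = 352/5
  (0, 5/3) → f = 40/3

x = 107/29, y = 84/29, minimum f = 30/29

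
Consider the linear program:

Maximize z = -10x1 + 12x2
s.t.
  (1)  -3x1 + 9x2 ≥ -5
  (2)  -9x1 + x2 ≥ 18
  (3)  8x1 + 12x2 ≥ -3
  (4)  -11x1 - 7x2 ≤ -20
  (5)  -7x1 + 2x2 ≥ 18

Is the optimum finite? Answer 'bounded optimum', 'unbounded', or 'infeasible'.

unbounded

From the feasible point (-53/37, 189/37), moving in the direction (-7, 11) keeps every constraint satisfied while z increases without bound.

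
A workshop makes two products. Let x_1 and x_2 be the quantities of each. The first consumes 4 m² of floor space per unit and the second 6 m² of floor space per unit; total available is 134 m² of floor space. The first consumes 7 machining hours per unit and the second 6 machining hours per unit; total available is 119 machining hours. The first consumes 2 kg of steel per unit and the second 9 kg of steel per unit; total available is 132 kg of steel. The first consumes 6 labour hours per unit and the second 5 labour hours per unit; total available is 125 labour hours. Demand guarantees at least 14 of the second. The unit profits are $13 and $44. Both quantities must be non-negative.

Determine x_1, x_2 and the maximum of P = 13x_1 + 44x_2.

x_1 = 3, x_2 = 14, maximum P = 655

Feasible corners and P = 13x_1 + 44x_2:
  (0, 44/3) → P = 1936/3
  (0, 14) → P = 616
  (3, 14) → P = 655

At the optimal vertex, 2x_1 + 9x_2 = 132 and x_2 = 14.
Solving simultaneously gives x_1 = 3, x_2 = 14.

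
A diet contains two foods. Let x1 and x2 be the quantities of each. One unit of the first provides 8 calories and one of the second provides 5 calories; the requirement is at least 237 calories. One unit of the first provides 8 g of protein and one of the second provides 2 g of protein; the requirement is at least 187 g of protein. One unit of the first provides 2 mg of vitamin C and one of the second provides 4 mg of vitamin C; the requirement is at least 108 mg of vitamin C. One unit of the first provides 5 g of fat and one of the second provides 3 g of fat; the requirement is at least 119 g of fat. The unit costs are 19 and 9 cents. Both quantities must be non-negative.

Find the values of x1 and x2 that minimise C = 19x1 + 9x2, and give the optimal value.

x1 = 19, x2 = 35/2, minimum C = 1037/2

Extreme points and C = 19x1 + 9x2:
  (0, 187/2) → C = 1683/2
  (54, 0) → C = 1026
  (19, 35/2) → C = 1037/2
The feasible region is unbounded (it extends along (0, 1), (1, 0)), but C strictly increases along every unbounded feasible direction, so there is no improving ray and the minimum is attained at a vertex.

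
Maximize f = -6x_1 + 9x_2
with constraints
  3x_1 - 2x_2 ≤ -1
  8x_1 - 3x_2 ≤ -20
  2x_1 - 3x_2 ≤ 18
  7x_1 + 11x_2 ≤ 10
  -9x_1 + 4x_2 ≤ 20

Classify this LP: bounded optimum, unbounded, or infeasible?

Extreme points and f = -6x_1 + 9x_2:
  (-37/7, -52/7) → f = -246/7
  (-6, -17/2) → f = -81/2
  (-4, -4) → f = -12
The feasible region has finitely many vertices and no improving ray; the maximum is -12 at (-4, -4).

bounded optimum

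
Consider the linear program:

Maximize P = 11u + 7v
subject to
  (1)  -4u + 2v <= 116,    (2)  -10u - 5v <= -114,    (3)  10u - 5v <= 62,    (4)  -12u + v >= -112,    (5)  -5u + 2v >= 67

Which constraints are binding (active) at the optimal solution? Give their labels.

Vertices and P = 11u + 7v:
  (-44/5, 202/5) → P = 186
  (17, 92) → P = 831
  (-107/45, 248/9) → P = 2501/15
  (291/19, 1364/19) → P = 671

The maximum is at (17, 92). Substituting into each constraint, equality holds for (1) and (4); the remaining constraints have slack.

(1) and (4)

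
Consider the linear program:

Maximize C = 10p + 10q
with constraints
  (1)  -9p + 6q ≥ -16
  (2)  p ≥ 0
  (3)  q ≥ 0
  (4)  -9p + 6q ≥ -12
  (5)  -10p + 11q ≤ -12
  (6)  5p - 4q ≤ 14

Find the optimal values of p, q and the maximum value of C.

Corner points and C = 10p + 10q:
  (4/3, 0) → C = 40/3
  (6/5, 0) → C = 12
  (20/13, 4/13) → C = 240/13

The optimum lies where -9p + 6q = -12 and -10p + 11q = -12.
Solving simultaneously gives p = 20/13, q = 4/13.

p = 20/13, q = 4/13, maximum C = 240/13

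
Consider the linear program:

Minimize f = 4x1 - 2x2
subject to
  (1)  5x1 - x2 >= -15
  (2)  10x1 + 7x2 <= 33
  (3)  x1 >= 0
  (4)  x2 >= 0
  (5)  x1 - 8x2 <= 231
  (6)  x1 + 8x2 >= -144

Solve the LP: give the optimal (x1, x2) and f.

x1 = 0, x2 = 33/7, minimum f = -66/7

Extreme points and f = 4x1 - 2x2:
  (0, 33/7) → f = -66/7
  (33/10, 0) → f = 66/5
  (0, 0) → f = 0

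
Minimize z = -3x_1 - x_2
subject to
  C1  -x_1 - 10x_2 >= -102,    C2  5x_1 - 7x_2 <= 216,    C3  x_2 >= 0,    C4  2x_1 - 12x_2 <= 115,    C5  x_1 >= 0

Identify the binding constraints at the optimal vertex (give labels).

Corner points and z = -3x_1 - x_2:
  (958/19, 98/19) → z = -2972/19
  (0, 51/5) → z = -51/5
  (216/5, 0) → z = -648/5
  (0, 0) → z = 0

The minimum is at (958/19, 98/19). Substituting into each constraint, equality holds for C1 and C2; the remaining constraints have slack.

C1 and C2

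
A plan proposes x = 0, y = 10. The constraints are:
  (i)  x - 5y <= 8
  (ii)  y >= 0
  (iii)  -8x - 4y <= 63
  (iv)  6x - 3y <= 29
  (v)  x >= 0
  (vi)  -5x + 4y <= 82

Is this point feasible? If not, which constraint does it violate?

feasible

(i): -50 ≤ 8 ✓
(ii): 10 ≥ 0 ✓
(iii): -40 ≤ 63 ✓
(iv): -30 ≤ 29 ✓
(v): 0 ≥ 0 ✓
(vi): 40 ≤ 82 ✓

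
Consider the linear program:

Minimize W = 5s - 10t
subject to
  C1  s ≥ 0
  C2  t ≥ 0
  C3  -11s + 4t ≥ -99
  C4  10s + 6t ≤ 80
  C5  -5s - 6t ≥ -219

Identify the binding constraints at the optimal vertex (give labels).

Corner points and W = 5s - 10t:
  (0, 0) → W = 0
  (0, 40/3) → W = -400/3
  (8, 0) → W = 40

The minimum is at (0, 40/3). Substituting into each constraint, equality holds for C1 and C4; the remaining constraints have slack.

C1 and C4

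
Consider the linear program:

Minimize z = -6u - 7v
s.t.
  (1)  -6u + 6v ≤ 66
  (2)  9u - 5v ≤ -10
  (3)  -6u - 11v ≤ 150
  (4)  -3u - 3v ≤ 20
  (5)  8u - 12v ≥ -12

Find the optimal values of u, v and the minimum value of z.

u = -15/17, v = 7/17, minimum z = 41/17

Extreme points and z = -6u - 7v:
  (-65/21, -25/7) → z = 305/7
  (-15/17, 7/17) → z = 41/17
  (-23/5, -31/15) → z = 631/15

The binding constraints are 9u - 5v = -10 and 8u - 12v = -12.
Solving simultaneously gives u = -15/17, v = 7/17.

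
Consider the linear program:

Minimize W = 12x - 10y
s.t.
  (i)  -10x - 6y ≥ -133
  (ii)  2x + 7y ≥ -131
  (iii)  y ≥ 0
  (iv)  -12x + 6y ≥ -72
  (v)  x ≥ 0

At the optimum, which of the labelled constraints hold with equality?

(i) and (v)

Extreme points and W = 12x - 10y:
  (205/22, 73/11) → W = 500/11
  (0, 133/6) → W = -665/3
  (6, 0) → W = 72
  (0, 0) → W = 0

The minimum is at (0, 133/6). Substituting into each constraint, equality holds for (i) and (v); the remaining constraints have slack.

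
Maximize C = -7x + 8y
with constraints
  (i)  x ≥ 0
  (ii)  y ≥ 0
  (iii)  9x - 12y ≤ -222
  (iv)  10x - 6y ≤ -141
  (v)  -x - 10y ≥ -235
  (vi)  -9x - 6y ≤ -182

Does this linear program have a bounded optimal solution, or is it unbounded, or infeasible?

infeasible

The boundaries x = 0 and 10x - 6y = -141 meet at (0, 47/2), but that point violates -9x - 6y ≤ -182. Every candidate vertex is excluded by some other constraint, so the feasible region is empty.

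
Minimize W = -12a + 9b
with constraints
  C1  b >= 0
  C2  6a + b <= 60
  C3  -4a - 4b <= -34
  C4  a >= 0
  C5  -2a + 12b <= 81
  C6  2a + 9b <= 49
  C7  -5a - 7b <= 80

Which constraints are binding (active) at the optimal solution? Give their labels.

Extreme points and W = -12a + 9b:
  (10, 0) → W = -120
  (17/2, 0) → W = -102
  (491/52, 87/26) → W = -2163/26
  (55/14, 32/7) → W = -6

The minimum is at (10, 0). Substituting into each constraint, equality holds for C1 and C2; the remaining constraints have slack.

C1 and C2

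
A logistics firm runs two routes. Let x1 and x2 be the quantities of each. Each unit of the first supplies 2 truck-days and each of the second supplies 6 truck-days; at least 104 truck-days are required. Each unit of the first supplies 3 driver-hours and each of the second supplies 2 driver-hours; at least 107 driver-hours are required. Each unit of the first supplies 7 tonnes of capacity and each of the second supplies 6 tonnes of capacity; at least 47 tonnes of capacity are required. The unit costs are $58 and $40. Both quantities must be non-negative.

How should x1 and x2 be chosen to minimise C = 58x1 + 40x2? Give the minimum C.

Vertices and C = 58x1 + 40x2:
  (0, 107/2) → C = 2140
  (52, 0) → C = 3016
  (31, 7) → C = 2078
The feasible region is unbounded (it extends along (0, 1), (1, 0)), but C strictly increases along every unbounded feasible direction, so there is no improving ray and the minimum is attained at a vertex.

The binding constraints are 2x1 + 6x2 = 104 and 3x1 + 2x2 = 107.
Solving simultaneously gives x1 = 31, x2 = 7.

x1 = 31, x2 = 7, minimum C = 2078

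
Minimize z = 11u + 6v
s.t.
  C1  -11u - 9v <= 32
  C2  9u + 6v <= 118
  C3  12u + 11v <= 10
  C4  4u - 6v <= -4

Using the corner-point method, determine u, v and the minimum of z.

u = -34, v = 38, minimum z = -146

Vertices and z = 11u + 6v:
  (-34, 38) → z = -146
  (-38/17, -14/17) → z = -502/17
  (4/29, 22/29) → z = 176/29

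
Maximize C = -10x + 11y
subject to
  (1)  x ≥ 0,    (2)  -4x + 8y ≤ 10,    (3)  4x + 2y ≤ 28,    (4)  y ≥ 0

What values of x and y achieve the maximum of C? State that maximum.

x = 0, y = 5/4, maximum C = 55/4

Vertices and C = -10x + 11y:
  (0, 5/4) → C = 55/4
  (0, 0) → C = 0
  (51/10, 19/5) → C = -46/5
  (7, 0) → C = -70

The optimum lies where x = 0 and -4x + 8y = 10.
Solving simultaneously gives x = 0, y = 5/4.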